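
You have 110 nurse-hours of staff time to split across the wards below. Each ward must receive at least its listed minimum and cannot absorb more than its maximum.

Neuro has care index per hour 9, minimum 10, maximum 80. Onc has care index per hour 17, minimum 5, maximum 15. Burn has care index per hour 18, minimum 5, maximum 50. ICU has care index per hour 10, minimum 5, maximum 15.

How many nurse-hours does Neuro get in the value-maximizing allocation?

Meeting every minimum uses 10+5+5+5 = 25 nurse-hours, leaving 85.
Rank by care index per hour: Burn 18 > Onc 17 > ICU 10 > Neuro 9.
Burn takes 45 more to reach its cap of 50 ; 40 left.
Onc: +10 to 15 (cap) ; 30 left.
ICU takes 10 more to reach its cap of 15 ; 20 left.
Only 20 left; Neuro takes them to reach 30.

30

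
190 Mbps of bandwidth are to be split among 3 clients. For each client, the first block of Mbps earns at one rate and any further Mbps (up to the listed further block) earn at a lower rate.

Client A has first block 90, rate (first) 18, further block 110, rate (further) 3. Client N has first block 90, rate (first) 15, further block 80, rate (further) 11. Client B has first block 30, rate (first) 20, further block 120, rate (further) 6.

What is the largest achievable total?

Rank every tier by rate: Client B/tier1 20 > Client A/tier1 18 > Client N/tier1 15 > Client N/tier2 11 > Client B/tier2 6 > Client A/tier2 3.
Client B tier1 at 20: fill all 30 — 160 left.
Fill Client A tier1 block (90 at 18) — 70 left.
Client N/tier1: +70 of 90 at 15; pool empty.
Total = 20×30 + 18×90 + 15×70 = 3270.

3270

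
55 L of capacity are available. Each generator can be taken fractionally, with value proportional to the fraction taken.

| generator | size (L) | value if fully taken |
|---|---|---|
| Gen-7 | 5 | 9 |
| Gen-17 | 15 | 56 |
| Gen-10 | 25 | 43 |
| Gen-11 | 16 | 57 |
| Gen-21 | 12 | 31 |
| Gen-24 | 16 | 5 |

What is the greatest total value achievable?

165.04

Sort by value density: Gen-17 56/15≈3.73, Gen-11 57/16≈3.56, Gen-21 31/12≈2.58, Gen-7 9/5≈1.8, Gen-10 43/25≈1.72, Gen-24 5/16≈0.312.
Take all of Gen-17 (15 L, value 56) — 40 L left.
All 16 L of Gen-11 fit (value 57) — 24 remain.
Take all of Gen-21 (12 L, value 31) — 12 L left.
Take all of Gen-7 (5 L, value 9) — 7 L left.
Only 7 L remain; take 7/25 of Gen-10 for value 43×7/25 = 12.04.
Total value = 165.04.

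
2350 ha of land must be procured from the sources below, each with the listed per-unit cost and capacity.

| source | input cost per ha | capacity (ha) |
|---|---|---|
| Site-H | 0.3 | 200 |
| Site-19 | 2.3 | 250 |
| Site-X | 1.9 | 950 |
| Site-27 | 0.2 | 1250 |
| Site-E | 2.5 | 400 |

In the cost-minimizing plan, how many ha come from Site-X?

900

Use sources in increasing cost order.
Site-27 (0.2): use full 1250 ; 1100 ha to go.
Site-H (0.3): use full 200 ; 900 ha to go.
Site-X at 1.9: take 900 of its 950 ; requirement met.
Site-19, Site-E: unused.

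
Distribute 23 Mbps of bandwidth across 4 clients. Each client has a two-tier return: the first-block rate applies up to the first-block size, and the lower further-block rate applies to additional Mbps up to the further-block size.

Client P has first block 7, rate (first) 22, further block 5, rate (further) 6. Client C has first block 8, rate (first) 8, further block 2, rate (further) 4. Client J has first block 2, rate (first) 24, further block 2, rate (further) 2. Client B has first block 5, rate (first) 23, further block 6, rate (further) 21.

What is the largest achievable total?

467

Treat each block as its own option and order by rate: Client J/T1 24 > Client B/T1 23 > Client P/T1 22 > Client B/T2 21 > Client C/T1 8 > Client P/T2 6 > Client C/T2 4 > Client J/T2 2.
Client J/T1 (24): +2 — 21 left.
Client B T1 at 23: fill all 5 — 16 left.
Client P T1 at 22: fill all 7 — 9 left.
Fill Client B T2 block (6 at 21) — 3 left.
3 remain; put them into Client C T1 at 8.
Total = 24×2 + 23×5 + 22×7 + 21×6 + 8×3 = 467.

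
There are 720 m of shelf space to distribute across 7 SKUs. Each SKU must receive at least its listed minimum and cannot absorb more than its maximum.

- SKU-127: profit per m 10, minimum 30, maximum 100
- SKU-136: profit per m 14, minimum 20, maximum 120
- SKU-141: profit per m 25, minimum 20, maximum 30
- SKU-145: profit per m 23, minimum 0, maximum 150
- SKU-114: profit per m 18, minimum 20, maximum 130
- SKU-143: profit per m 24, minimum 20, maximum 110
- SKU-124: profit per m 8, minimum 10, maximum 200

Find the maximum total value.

Meeting every minimum uses 30+20+20+0+20+20+10 = 120 m, leaving 600.
Order the SKUs by profit per m: SKU-141 25 > SKU-143 24 > SKU-145 23 > SKU-114 18 > SKU-136 14 > SKU-127 10 > SKU-124 8.
Give SKU-141 10 more to hit its cap of 30 → 590 left.
Give SKU-143 90 more to hit its cap of 110 → 500 left.
Give SKU-145 150 more to hit its cap of 150 → 350 left.
SKU-114: +110 to 130 (cap) → 240 left.
Give SKU-136 100 more to hit its cap of 120 → 140 left.
SKU-127: +70 to 100 (cap) → 70 left.
SKU-124 has room for 190 more but only 70 remain, so it gets 80.
Total = 10×100 + 14×120 + 25×30 + 23×150 + 18×130 + 24×110 + 8×80 = 12500.

12500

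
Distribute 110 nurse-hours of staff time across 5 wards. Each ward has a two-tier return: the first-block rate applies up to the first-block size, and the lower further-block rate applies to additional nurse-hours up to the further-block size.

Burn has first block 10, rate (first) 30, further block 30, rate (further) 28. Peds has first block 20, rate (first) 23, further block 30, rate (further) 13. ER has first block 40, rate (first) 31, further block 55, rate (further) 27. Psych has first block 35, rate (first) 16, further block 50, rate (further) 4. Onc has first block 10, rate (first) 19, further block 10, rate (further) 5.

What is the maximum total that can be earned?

3190

Order all 10 blocks by rate: ER/tier1 31 > Burn/tier1 30 > Burn/tier2 28 > ER/tier2 27 > Peds/tier1 23 > Onc/tier1 19 > Psych/tier1 16 > Peds/tier2 13 > Onc/tier2 5 > Psych/tier2 4.
ER/tier1 (31): +40 → 70 left.
Fill Burn tier1 block (10 at 30) → 60 left.
Burn tier2 at 28: fill all 30 → 30 left.
30 remain; put them into ER tier2 at 27.
Total = 31×40 + 30×10 + 28×30 + 27×30 = 3190.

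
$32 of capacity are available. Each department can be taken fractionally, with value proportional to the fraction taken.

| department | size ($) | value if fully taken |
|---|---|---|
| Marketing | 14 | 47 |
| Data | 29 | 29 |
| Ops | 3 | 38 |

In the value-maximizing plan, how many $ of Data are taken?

15

Rank by value-to-size ratio: Ops 38/3≈12.7, Marketing 47/14≈3.36, Data 29/29≈1.
Ops: take in full, 3 $ for value 38 → 29 left.
Take all of Marketing (14 $, value 47) → 15 $ left.
15 $ left: a 15/29 share of Data gives 29×15/29 = 15.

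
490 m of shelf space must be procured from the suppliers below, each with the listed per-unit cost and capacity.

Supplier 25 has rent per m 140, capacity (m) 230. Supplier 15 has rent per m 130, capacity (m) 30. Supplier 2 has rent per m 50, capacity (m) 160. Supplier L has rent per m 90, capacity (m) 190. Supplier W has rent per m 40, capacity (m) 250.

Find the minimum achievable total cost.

Fill from the cheapest supplier first.
Supplier W at 40: take all 250 m → 240 still needed.
Supplier 2 (50): use full 160 → 80 m to go.
Take 80 from Supplier L at 90 to finish.
Supplier 15, Supplier 25: unused.
Cost = 250×40 + 160×50 + 80×90 = 25200.

25200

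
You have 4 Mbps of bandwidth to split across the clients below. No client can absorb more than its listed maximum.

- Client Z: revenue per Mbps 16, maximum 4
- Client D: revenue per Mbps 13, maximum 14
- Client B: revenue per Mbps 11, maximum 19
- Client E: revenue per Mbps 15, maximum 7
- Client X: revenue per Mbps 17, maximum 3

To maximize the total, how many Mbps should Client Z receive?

Order the clients by revenue per Mbps: Client X 17 > Client Z 16 > Client E 15 > Client D 13 > Client B 11.
Client X takes 3 to reach its cap of 3 — 1 left.
Only 1 left; Client Z takes them to reach 1.

1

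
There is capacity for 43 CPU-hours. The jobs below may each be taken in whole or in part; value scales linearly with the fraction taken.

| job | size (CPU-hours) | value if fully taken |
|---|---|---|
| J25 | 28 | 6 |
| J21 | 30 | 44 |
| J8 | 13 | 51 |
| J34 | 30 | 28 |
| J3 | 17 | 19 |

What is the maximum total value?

Best value per unit of size first: J8 51/13≈3.92, J21 44/30≈1.47, J3 19/17≈1.12, J34 28/30≈0.933, J25 6/28≈0.214.
J8: take in full, 13 CPU-hours for value 51 ; 30 left.
All 30 CPU-hours of J21 fit (value 44) ; 0 remain.
Total value = 95.

95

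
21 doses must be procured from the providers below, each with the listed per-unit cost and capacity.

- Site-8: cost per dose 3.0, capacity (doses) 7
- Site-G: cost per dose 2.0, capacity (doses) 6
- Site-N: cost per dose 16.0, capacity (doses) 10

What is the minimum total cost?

Fill from the cheapest provider first.
Take 6 from Site-G at 2.0 ; need 15 more.
Site-8 (3.0): use full 7 ; 8 doses to go.
Site-N (16.0): take the remaining 8 ; done.
Cost = 6×2.0 + 7×3.0 + 8×16.0 = 161.

161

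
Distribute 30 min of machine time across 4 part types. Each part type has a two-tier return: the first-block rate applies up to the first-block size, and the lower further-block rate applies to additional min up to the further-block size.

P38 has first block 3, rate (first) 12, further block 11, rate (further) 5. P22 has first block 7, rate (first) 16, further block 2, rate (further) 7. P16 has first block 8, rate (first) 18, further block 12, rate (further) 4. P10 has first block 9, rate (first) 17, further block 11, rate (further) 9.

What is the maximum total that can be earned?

Treat each block as its own option and order by rate: P16/tier1 18 > P10/tier1 17 > P22/tier1 16 > P38/tier1 12 > P10/tier2 9 > P22/tier2 7 > P38/tier2 5 > P16/tier2 4.
Fill P16 tier1 block (8 at 18) — 22 left.
Fill P10 tier1 block (9 at 17) — 13 left.
P22 tier1 at 16: fill all 7 — 6 left.
Fill P38 tier1 block (3 at 12) — 3 left.
P10/tier2: +3 of 11 at 9; pool empty.
Total = 18×8 + 17×9 + 16×7 + 12×3 + 9×3 = 472.

472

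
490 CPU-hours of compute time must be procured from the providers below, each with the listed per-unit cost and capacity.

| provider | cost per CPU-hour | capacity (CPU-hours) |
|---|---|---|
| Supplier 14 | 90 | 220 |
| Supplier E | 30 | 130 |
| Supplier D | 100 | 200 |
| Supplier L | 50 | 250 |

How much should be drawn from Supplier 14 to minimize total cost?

110

Use providers in increasing cost order.
Take 130 from Supplier E at 30 ; need 360 more.
Take 250 from Supplier L at 50 ; need 110 more.
Supplier 14 at 90: take 110 of its 220 ; requirement met.
Supplier D: unused.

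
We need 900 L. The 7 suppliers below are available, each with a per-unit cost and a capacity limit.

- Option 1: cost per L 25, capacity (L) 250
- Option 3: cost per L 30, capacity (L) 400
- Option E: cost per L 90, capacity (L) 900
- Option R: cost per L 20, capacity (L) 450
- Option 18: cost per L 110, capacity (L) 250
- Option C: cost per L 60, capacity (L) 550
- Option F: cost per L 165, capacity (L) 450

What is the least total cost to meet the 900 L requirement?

21250

Use suppliers in increasing cost order.
Option R at 20: take all 450 L — 450 still needed.
Option 1 at 25: take all 250 L — 200 still needed.
Option 3 (30): take the remaining 200 — done.
Option C, Option E, Option 18, Option F: unused.
Cost = 450×20 + 250×25 + 200×30 = 21250.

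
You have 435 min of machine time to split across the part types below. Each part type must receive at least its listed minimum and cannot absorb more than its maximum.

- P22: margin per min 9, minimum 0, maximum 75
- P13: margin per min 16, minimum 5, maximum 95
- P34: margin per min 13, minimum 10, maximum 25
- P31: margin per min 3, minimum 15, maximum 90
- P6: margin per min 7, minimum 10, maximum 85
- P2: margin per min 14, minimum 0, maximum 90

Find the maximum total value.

4570

Meeting every minimum uses 0+5+10+15+10+0 = 40 min, leaving 395.
Rank by margin per min: P13 16 > P2 14 > P34 13 > P22 9 > P6 7 > P31 3.
P13: +90 to 95 (cap) — 305 left.
Give P2 90 more to hit its cap of 90 — 215 left.
P34: +15 to 25 (cap) — 200 left.
P22: +75 to 75 (cap) — 125 left.
P6: +75 to 85 (cap) — 50 left.
P31 has room for 75 more but only 50 remain, so it gets 65.
Total = 9×75 + 16×95 + 13×25 + 3×65 + 7×85 + 14×90 = 4570.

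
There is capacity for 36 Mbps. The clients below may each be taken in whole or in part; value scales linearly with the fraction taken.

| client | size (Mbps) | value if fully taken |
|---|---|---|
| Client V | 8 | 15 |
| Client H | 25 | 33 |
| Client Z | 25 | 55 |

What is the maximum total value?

73.96

Sort by value density: Client Z 55/25≈2.2, Client V 15/8≈1.88, Client H 33/25≈1.32.
Take all of Client Z (25 Mbps, value 55) ; 11 Mbps left.
All 8 Mbps of Client V fit (value 15) ; 3 remain.
Fill the last 3 Mbps with part of Client H: 3/25 of it earns 3.96.
Total value = 73.96.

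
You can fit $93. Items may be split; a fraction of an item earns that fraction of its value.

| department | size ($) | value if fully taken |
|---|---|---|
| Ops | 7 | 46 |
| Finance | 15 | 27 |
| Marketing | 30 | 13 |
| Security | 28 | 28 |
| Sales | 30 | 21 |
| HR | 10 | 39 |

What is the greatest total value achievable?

Sort by value density: Ops 46/7≈6.57, HR 39/10≈3.9, Finance 27/15≈1.8, Security 28/28≈1, Sales 21/30≈0.7, Marketing 13/30≈0.433.
Ops: take in full, 7 $ for value 46 → 86 left.
HR: take in full, 10 $ for value 39 → 76 left.
Finance: take in full, 15 $ for value 27 → 61 left.
All 28 $ of Security fit (value 28) → 33 remain.
Sales: take in full, 30 $ for value 21 → 3 left.
Fill the last 3 $ with part of Marketing: 3/30 of it earns 1.3.
Total value = 162.3.

162.3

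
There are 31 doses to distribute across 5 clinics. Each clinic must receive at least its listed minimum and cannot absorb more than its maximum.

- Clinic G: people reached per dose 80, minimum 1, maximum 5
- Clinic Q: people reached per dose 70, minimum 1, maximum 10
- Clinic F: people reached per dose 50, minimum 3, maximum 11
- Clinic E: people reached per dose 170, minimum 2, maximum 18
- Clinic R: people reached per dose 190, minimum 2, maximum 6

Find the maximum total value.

4660

Meeting every minimum uses 1+1+3+2+2 = 9 doses, leaving 22.
Highest people reached per dose first: Clinic R 190 > Clinic E 170 > Clinic G 80 > Clinic Q 70 > Clinic F 50.
Give Clinic R 4 more to hit its cap of 6 — 18 left.
Clinic E: +16 to 18 (cap) — 2 left.
Clinic G: +2 (room for 4) → 3. Pool exhausted.
Total = 80×3 + 70×1 + 50×3 + 170×18 + 190×6 = 4660.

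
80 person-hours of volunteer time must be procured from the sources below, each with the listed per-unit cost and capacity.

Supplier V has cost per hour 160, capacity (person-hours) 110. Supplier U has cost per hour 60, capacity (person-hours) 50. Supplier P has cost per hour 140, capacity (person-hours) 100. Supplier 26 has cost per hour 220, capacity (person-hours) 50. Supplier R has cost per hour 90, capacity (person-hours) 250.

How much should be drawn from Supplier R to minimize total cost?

Cheapest first:
Take 50 from Supplier U at 60 ; need 30 more.
Supplier R (90): take the remaining 30 ; done.
Supplier P, Supplier V, Supplier 26: unused.

30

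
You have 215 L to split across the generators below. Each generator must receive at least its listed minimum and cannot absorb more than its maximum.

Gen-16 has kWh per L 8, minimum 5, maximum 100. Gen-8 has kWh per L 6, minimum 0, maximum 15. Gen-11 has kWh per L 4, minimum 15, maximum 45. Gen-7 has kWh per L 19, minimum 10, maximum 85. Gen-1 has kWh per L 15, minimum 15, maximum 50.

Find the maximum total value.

Meeting every minimum uses 5+0+15+10+15 = 45 L, leaving 170.
Highest kWh per L first: Gen-7 19 > Gen-1 15 > Gen-16 8 > Gen-8 6 > Gen-11 4.
Give Gen-7 75 more to hit its cap of 85 — 95 left.
Gen-1: +35 to 50 (cap) — 60 left.
Only 60 left; Gen-16 takes them to reach 65.
Total = 8×65 + 4×15 + 19×85 + 15×50 = 2945.

2945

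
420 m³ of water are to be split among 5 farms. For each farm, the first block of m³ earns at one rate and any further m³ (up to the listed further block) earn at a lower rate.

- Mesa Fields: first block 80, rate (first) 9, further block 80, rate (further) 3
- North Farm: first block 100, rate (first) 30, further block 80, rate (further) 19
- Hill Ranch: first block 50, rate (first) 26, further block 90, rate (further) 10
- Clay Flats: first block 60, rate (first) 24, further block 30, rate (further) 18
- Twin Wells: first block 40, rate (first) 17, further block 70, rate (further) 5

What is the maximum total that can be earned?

Order all 10 blocks by rate: North Farm/T1 30 > Hill Ranch/T1 26 > Clay Flats/T1 24 > North Farm/T2 19 > Clay Flats/T2 18 > Twin Wells/T1 17 > Hill Ranch/T2 10 > Mesa Fields/T1 9 > Twin Wells/T2 5 > Mesa Fields/T2 3.
Fill North Farm T1 block (100 at 30) ; 320 left.
Hill Ranch/T1 (26): +50 ; 270 left.
Fill Clay Flats T1 block (60 at 24) ; 210 left.
Fill North Farm T2 block (80 at 19) ; 130 left.
Clay Flats/T2 (18): +30 ; 100 left.
Twin Wells/T1 (17): +40 ; 60 left.
Hill Ranch/T2: +60 of 90 at 10; pool empty.
Total = 30×100 + 26×50 + 24×60 + 19×80 + 18×30 + 17×40 + 10×60 = 9080.

9080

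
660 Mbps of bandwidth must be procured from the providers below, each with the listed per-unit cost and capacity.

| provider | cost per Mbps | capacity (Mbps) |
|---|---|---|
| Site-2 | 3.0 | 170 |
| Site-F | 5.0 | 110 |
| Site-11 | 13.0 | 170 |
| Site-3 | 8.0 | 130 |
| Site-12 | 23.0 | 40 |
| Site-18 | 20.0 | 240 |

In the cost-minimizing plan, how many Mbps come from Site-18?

80

Fill from the cheapest provider first.
Take 170 from Site-2 at 3.0 → need 490 more.
Take 110 from Site-F at 5.0 → need 380 more.
Site-3 (8.0): use full 130 → 250 Mbps to go.
Site-11 (13.0): use full 170 → 80 Mbps to go.
Site-18 (20.0): take the remaining 80 → done.
Site-12: unused.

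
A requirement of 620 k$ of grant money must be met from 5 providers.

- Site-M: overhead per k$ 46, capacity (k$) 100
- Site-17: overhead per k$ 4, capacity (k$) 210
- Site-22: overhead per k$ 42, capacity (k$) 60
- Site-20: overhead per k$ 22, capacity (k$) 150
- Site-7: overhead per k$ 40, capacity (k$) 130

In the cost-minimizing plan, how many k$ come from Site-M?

Fill from the cheapest provider first.
Take 210 from Site-17 at 4 — need 410 more.
Take 150 from Site-20 at 22 — need 260 more.
Take 130 from Site-7 at 40 — need 130 more.
Site-22 (42): use full 60 — 70 k$ to go.
Site-M (46): take the remaining 70 — done.

70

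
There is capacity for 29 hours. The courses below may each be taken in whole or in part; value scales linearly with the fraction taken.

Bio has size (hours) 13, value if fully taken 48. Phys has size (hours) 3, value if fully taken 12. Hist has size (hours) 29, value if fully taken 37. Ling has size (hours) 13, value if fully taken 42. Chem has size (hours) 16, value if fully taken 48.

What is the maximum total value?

Best value per unit of size first: Phys 12/3≈4, Bio 48/13≈3.69, Ling 42/13≈3.23, Chem 48/16≈3, Hist 37/29≈1.28.
Take all of Phys (3 hours, value 12) ; 26 hours left.
Take all of Bio (13 hours, value 48) ; 13 hours left.
All 13 hours of Ling fit (value 42) ; 0 remain.
Total value = 102.

102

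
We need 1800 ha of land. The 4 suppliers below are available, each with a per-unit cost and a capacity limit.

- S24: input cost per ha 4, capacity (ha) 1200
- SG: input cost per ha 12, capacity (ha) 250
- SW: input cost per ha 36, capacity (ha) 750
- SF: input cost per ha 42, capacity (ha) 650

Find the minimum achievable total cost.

20400

Cheapest first:
S24 at 4: take all 1200 ha → 600 still needed.
Take 250 from SG at 12 → need 350 more.
Take 350 from SW at 36 to finish.
SF: unused.
Cost = 1200×4 + 250×12 + 350×36 = 20400.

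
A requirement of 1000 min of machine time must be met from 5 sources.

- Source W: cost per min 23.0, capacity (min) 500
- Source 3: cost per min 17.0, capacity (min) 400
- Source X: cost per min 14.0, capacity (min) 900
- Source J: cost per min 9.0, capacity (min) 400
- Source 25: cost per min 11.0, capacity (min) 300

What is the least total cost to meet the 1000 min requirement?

Fill from the cheapest source first.
Take 400 from Source J at 9.0 ; need 600 more.
Source 25 at 11.0: take all 300 min ; 300 still needed.
Source X (14.0): take the remaining 300 ; done.
Source 3, Source W: unused.
Cost = 400×9.0 + 300×11.0 + 300×14.0 = 11100.

11100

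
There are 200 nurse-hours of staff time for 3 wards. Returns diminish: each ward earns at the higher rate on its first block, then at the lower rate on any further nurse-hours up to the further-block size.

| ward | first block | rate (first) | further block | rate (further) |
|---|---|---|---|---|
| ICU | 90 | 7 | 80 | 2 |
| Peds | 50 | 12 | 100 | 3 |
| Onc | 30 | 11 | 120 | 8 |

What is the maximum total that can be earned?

Rank every tier by rate: Peds/tier1 12 > Onc/tier1 11 > Onc/tier2 8 > ICU/tier1 7 > Peds/tier2 3 > ICU/tier2 2.
Peds/tier1 (12): +50 — 150 left.
Onc/tier1 (11): +30 — 120 left.
Onc/tier2 (8): +120 — 0 left.
Total = 12×50 + 11×30 + 8×120 = 1890.

1890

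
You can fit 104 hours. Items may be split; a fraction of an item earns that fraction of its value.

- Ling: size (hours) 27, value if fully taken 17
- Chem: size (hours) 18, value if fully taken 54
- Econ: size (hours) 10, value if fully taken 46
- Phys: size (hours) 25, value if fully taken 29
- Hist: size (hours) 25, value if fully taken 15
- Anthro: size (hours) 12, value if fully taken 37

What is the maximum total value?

190.2

Best value per unit of size first: Econ 46/10≈4.6, Anthro 37/12≈3.08, Chem 54/18≈3, Phys 29/25≈1.16, Ling 17/27≈0.63, Hist 15/25≈0.6.
Take all of Econ (10 hours, value 46) → 94 hours left.
All 12 hours of Anthro fit (value 37) → 82 remain.
All 18 hours of Chem fit (value 54) → 64 remain.
All 25 hours of Phys fit (value 29) → 39 remain.
Take all of Ling (27 hours, value 17) → 12 hours left.
12 hours left: a 12/25 share of Hist gives 15×12/25 = 7.2.
Total value = 190.2.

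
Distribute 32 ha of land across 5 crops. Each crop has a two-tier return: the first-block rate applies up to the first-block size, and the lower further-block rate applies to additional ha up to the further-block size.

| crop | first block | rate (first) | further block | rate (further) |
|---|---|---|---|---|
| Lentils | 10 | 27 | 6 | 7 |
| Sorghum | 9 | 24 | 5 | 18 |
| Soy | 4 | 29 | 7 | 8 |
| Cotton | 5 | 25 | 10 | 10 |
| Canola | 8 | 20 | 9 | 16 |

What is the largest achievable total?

807

Treat each block as its own option and order by rate: Soy/first 29 > Lentils/first 27 > Cotton/first 25 > Sorghum/first 24 > Canola/first 20 > Sorghum/second 18 > Canola/second 16 > Cotton/second 10 > Soy/second 8 > Lentils/second 7.
Soy first at 29: fill all 4 ; 28 left.
Fill Lentils first block (10 at 27) ; 18 left.
Cotton/first (25): +5 ; 13 left.
Sorghum/first (24): +9 ; 4 left.
Canola first at 20: only 4 left, fill 4.
Total = 29×4 + 27×10 + 25×5 + 24×9 + 20×4 = 807.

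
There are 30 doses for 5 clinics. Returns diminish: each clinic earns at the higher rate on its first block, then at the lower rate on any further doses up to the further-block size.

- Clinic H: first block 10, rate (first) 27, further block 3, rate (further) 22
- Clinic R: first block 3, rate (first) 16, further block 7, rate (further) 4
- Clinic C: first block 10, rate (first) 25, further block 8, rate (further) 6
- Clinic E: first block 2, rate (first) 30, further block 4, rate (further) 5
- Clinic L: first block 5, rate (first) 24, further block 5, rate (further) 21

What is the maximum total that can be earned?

766

Rank every tier by rate: Clinic E/tier1 30 > Clinic H/tier1 27 > Clinic C/tier1 25 > Clinic L/tier1 24 > Clinic H/tier2 22 > Clinic L/tier2 21 > Clinic R/tier1 16 > Clinic C/tier2 6 > Clinic E/tier2 5 > Clinic R/tier2 4.
Fill Clinic E tier1 block (2 at 30) → 28 left.
Clinic H/tier1 (27): +10 → 18 left.
Fill Clinic C tier1 block (10 at 25) → 8 left.
Clinic L tier1 at 24: fill all 5 → 3 left.
Fill Clinic H tier2 block (3 at 22) → 0 left.
Total = 30×2 + 27×10 + 25×10 + 24×5 + 22×3 = 766.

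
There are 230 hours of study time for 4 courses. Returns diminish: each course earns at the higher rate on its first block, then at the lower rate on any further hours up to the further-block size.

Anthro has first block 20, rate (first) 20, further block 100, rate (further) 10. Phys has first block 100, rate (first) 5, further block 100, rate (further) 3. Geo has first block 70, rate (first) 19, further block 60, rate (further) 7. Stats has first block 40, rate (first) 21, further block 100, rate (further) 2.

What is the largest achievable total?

3570

Order all 8 blocks by rate: Stats/first 21 > Anthro/first 20 > Geo/first 19 > Anthro/second 10 > Geo/second 7 > Phys/first 5 > Phys/second 3 > Stats/second 2.
Fill Stats first block (40 at 21) ; 190 left.
Anthro first at 20: fill all 20 ; 170 left.
Geo/first (19): +70 ; 100 left.
Anthro/second (10): +100 ; 0 left.
Total = 21×40 + 20×20 + 19×70 + 10×100 = 3570.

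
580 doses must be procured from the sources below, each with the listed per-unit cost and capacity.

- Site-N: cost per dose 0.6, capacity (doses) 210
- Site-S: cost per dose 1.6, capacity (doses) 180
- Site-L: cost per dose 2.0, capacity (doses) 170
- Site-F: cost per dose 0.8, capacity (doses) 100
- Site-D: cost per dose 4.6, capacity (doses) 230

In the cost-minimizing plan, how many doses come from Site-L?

90

Fill from the cheapest source first.
Site-N at 0.6: take all 210 doses ; 370 still needed.
Site-F at 0.8: take all 100 doses ; 270 still needed.
Site-S (1.6): use full 180 ; 90 doses to go.
Site-L (2.0): take the remaining 90 ; done.
Site-D: unused.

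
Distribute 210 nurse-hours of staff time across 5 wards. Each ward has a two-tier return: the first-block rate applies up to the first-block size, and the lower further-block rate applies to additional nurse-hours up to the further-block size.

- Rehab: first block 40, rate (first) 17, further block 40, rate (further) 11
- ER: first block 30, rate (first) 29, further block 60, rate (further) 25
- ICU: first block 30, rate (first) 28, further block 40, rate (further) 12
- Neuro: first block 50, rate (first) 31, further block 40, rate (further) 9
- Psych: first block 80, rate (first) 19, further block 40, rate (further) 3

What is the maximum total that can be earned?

5520

Rank every tier by rate: Neuro/tier1 31 > ER/tier1 29 > ICU/tier1 28 > ER/tier2 25 > Psych/tier1 19 > Rehab/tier1 17 > ICU/tier2 12 > Rehab/tier2 11 > Neuro/tier2 9 > Psych/tier2 3.
Fill Neuro tier1 block (50 at 31) → 160 left.
Fill ER tier1 block (30 at 29) → 130 left.
ICU/tier1 (28): +30 → 100 left.
ER tier2 at 25: fill all 60 → 40 left.
Psych/tier1: +40 of 80 at 19; pool empty.
Total = 31×50 + 29×30 + 28×30 + 25×60 + 19×40 = 5520.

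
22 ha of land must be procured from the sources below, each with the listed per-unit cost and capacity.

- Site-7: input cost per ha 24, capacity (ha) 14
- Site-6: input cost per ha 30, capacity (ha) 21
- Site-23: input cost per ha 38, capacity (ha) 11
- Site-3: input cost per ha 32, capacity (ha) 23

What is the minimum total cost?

576

Cheapest first:
Site-7 (24): use full 14 — 8 ha to go.
Site-6 at 30: take 8 of its 21 — requirement met.
Site-3, Site-23: unused.
Cost = 14×24 + 8×30 = 576.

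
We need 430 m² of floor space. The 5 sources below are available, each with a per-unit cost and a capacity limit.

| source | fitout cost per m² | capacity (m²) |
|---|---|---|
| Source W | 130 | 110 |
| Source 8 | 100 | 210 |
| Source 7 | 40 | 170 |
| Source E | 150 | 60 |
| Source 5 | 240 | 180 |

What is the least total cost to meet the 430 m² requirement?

Cheapest first:
Source 7 (40): use full 170 — 260 m² to go.
Source 8 at 100: take all 210 m² — 50 still needed.
Source W (130): take the remaining 50 — done.
Source E, Source 5: unused.
Cost = 170×40 + 210×100 + 50×130 = 34300.

34300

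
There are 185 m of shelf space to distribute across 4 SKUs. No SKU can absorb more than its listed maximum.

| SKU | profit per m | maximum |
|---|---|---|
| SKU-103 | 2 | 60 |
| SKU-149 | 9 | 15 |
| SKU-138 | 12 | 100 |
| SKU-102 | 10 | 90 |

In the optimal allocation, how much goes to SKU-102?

Highest profit per m first: SKU-138 12 > SKU-102 10 > SKU-149 9 > SKU-103 2.
SKU-138 takes 100 to reach its cap of 100 → 85 left.
SKU-102 has room for 90 but only 85 remain, so it gets 85.

85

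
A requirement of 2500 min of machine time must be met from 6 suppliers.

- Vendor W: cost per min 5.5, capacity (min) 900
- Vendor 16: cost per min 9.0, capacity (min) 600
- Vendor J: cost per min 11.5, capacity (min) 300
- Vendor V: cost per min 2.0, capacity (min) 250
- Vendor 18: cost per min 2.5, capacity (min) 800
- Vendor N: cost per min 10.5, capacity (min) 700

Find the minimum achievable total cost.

12400

Cheapest first:
Vendor V at 2.0: take all 250 min — 2250 still needed.
Vendor 18 (2.5): use full 800 — 1450 min to go.
Take 900 from Vendor W at 5.5 — need 550 more.
Vendor 16 at 9.0: take 550 of its 600 — requirement met.
Vendor N, Vendor J: unused.
Cost = 250×2.0 + 800×2.5 + 900×5.5 + 550×9.0 = 12400.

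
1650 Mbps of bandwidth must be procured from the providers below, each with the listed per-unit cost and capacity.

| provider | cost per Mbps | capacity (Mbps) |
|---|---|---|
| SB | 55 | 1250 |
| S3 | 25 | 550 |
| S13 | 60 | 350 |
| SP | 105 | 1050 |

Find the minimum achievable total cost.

74250

Fill from the cheapest provider first.
Take 550 from S3 at 25 ; need 1100 more.
SB (55): take the remaining 1100 ; done.
S13, SP: unused.
Cost = 550×25 + 1100×55 = 74250.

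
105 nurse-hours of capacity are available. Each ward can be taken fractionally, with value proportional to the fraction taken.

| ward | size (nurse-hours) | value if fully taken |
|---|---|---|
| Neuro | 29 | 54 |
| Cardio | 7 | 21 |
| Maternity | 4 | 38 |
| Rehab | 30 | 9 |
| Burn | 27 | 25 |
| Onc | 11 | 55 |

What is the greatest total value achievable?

Sort by value density: Maternity 38/4≈9.5, Onc 55/11≈5, Cardio 21/7≈3, Neuro 54/29≈1.86, Burn 25/27≈0.926, Rehab 9/30≈0.3.
All 4 nurse-hours of Maternity fit (value 38) → 101 remain.
Take all of Onc (11 nurse-hours, value 55) → 90 nurse-hours left.
Cardio: take in full, 7 nurse-hours for value 21 → 83 left.
All 29 nurse-hours of Neuro fit (value 54) → 54 remain.
Take all of Burn (27 nurse-hours, value 25) → 27 nurse-hours left.
27 nurse-hours left: a 27/30 share of Rehab gives 9×27/30 = 8.1.
Total value = 201.1.

201.1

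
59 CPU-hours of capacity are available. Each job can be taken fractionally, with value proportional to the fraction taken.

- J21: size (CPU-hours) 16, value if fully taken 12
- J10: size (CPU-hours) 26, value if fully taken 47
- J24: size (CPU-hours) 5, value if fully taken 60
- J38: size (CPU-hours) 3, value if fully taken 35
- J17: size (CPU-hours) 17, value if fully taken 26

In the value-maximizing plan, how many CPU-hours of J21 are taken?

8

Rank by value-to-size ratio: J24 60/5≈12, J38 35/3≈11.7, J10 47/26≈1.81, J17 26/17≈1.53, J21 12/16≈0.75.
J24: take in full, 5 CPU-hours for value 60 — 54 left.
J38: take in full, 3 CPU-hours for value 35 — 51 left.
All 26 CPU-hours of J10 fit (value 47) — 25 remain.
J17: take in full, 17 CPU-hours for value 26 — 8 left.
Fill the last 8 CPU-hours with part of J21: 8/16 of it earns 6.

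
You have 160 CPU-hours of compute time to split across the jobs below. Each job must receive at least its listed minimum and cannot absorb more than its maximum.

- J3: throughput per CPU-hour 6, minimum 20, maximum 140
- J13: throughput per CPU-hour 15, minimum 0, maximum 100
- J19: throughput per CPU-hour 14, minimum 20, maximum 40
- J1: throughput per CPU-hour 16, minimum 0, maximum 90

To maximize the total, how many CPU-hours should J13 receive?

Meeting every minimum uses 20+0+20+0 = 40 CPU-hours, leaving 120.
Highest throughput per CPU-hour first: J1 16 > J13 15 > J19 14 > J3 6.
J1 takes 90 more to reach its cap of 90 → 30 left.
J13: +30 (room for 100) → 30. Pool exhausted.

30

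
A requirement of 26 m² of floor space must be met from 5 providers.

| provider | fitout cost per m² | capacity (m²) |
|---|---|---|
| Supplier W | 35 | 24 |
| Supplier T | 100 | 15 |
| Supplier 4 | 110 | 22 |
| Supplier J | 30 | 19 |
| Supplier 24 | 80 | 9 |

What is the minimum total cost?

815

Use providers in increasing cost order.
Take 19 from Supplier J at 30 — need 7 more.
Supplier W at 35: take 7 of its 24 — requirement met.
Supplier 24, Supplier T, Supplier 4: unused.
Cost = 19×30 + 7×35 = 815.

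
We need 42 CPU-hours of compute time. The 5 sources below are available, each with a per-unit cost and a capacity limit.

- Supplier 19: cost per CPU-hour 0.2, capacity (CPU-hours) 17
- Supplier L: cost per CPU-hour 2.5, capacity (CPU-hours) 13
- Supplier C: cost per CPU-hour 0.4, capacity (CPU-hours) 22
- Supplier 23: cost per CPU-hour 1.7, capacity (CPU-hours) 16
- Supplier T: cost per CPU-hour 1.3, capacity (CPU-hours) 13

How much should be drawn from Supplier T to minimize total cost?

Use sources in increasing cost order.
Supplier 19 at 0.2: take all 17 CPU-hours → 25 still needed.
Take 22 from Supplier C at 0.4 → need 3 more.
Take 3 from Supplier T at 1.3 to finish.
Supplier 23, Supplier L: unused.

3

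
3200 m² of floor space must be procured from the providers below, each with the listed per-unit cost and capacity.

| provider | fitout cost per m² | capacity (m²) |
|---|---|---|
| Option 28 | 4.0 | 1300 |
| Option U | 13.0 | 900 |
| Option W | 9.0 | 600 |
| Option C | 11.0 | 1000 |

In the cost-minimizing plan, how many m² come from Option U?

Use providers in increasing cost order.
Option 28 at 4.0: take all 1300 m² — 1900 still needed.
Option W at 9.0: take all 600 m² — 1300 still needed.
Option C at 11.0: take all 1000 m² — 300 still needed.
Option U (13.0): take the remaining 300 — done.

300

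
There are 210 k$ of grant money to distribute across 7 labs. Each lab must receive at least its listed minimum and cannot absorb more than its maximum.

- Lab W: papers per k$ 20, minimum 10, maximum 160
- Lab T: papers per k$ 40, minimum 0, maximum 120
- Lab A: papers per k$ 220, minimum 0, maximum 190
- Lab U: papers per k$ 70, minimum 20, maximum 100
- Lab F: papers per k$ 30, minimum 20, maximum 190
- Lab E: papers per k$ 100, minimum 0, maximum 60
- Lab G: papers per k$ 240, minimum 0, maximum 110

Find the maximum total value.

39600

Meeting every minimum uses 10+0+0+20+20+0+0 = 50 k$, leaving 160.
Order the labs by papers per k$: Lab G 240 > Lab A 220 > Lab E 100 > Lab U 70 > Lab T 40 > Lab F 30 > Lab W 20.
Give Lab G 110 more to hit its cap of 110 ; 50 left.
Lab A has room for 190 more but only 50 remain, so it gets 50.
Total = 20×10 + 220×50 + 70×20 + 30×20 + 240×110 = 39600.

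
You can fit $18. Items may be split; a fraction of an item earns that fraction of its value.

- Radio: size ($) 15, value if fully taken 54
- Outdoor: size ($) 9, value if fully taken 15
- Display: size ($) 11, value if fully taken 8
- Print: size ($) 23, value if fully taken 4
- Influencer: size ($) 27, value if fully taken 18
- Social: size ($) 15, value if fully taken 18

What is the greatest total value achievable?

59

Rank by value-to-size ratio: Radio 54/15≈3.6, Outdoor 15/9≈1.67, Social 18/15≈1.2, Display 8/11≈0.727, Influencer 18/27≈0.667, Print 4/23≈0.174.
All 15 $ of Radio fit (value 54) — 3 remain.
Fill the last 3 $ with part of Outdoor: 3/9 of it earns 5.
Total value = 59.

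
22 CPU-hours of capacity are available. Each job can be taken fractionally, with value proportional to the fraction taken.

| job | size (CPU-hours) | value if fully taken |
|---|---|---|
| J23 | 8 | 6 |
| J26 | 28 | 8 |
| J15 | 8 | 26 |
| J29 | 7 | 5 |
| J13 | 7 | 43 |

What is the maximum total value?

Sort by value density: J13 43/7≈6.14, J15 26/8≈3.25, J23 6/8≈0.75, J29 5/7≈0.714, J26 8/28≈0.286.
Take all of J13 (7 CPU-hours, value 43) → 15 CPU-hours left.
J15: take in full, 8 CPU-hours for value 26 → 7 left.
Only 7 CPU-hours remain; take 7/8 of J23 for value 6×7/8 = 5.25.
Total value = 74.25.

74.25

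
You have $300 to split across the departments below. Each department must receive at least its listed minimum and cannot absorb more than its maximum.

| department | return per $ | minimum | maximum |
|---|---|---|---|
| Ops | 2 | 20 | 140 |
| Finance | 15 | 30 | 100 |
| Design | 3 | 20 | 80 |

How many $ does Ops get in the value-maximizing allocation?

120

Meeting every minimum uses 20+30+20 = 70 $, leaving 230.
Order the departments by return per $: Finance 15 > Design 3 > Ops 2.
Give Finance 70 more to hit its cap of 100 → 160 left.
Design: +60 to 80 (cap) → 100 left.
Ops: +100 (room for 120) → 120. Pool exhausted.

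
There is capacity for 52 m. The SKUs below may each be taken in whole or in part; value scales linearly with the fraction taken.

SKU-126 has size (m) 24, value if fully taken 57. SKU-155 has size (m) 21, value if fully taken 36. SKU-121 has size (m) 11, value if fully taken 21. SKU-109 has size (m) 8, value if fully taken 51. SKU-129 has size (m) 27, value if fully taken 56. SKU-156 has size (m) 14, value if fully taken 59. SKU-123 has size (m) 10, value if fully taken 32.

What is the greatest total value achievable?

Rank by value-to-size ratio: SKU-109 51/8≈6.38, SKU-156 59/14≈4.21, SKU-123 32/10≈3.2, SKU-126 57/24≈2.38, SKU-129 56/27≈2.07, SKU-121 21/11≈1.91, SKU-155 36/21≈1.71.
Take all of SKU-109 (8 m, value 51) — 44 m left.
SKU-156: take in full, 14 m for value 59 — 30 left.
SKU-123: take in full, 10 m for value 32 — 20 left.
Fill the last 20 m with part of SKU-126: 20/24 of it earns 47.5.
Total value = 189.5.

189.5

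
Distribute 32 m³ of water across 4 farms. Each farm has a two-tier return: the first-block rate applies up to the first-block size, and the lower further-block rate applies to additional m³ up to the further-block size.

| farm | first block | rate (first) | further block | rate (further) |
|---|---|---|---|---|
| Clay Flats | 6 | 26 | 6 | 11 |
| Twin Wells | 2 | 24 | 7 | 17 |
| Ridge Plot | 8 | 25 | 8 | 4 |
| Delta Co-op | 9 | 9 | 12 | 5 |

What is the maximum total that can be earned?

Treat each block as its own option and order by rate: Clay Flats/tier1 26 > Ridge Plot/tier1 25 > Twin Wells/tier1 24 > Twin Wells/tier2 17 > Clay Flats/tier2 11 > Delta Co-op/tier1 9 > Delta Co-op/tier2 5 > Ridge Plot/tier2 4.
Clay Flats/tier1 (26): +6 ; 26 left.
Fill Ridge Plot tier1 block (8 at 25) ; 18 left.
Fill Twin Wells tier1 block (2 at 24) ; 16 left.
Fill Twin Wells tier2 block (7 at 17) ; 9 left.
Clay Flats tier2 at 11: fill all 6 ; 3 left.
Delta Co-op tier1 at 9: only 3 left, fill 3.
Total = 26×6 + 25×8 + 24×2 + 17×7 + 11×6 + 9×3 = 616.

616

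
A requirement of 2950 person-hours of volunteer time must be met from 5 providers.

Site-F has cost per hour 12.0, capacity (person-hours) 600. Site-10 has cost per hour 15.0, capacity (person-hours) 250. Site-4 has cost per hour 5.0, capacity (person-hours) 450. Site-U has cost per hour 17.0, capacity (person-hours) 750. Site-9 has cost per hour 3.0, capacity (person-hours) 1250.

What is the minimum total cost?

23750

Cheapest first:
Take 1250 from Site-9 at 3.0 — need 1700 more.
Site-4 (5.0): use full 450 — 1250 person-hours to go.
Take 600 from Site-F at 12.0 — need 650 more.
Site-10 (15.0): use full 250 — 400 person-hours to go.
Site-U (17.0): take the remaining 400 — done.
Cost = 1250×3.0 + 450×5.0 + 600×12.0 + 250×15.0 + 400×17.0 = 23750.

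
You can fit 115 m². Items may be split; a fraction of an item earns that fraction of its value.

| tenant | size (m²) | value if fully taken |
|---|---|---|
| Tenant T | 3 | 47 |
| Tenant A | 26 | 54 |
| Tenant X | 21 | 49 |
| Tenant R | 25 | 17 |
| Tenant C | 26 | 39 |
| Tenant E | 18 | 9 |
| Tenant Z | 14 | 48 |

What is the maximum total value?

254

Rank by value-to-size ratio: Tenant T 47/3≈15.7, Tenant Z 48/14≈3.43, Tenant X 49/21≈2.33, Tenant A 54/26≈2.08, Tenant C 39/26≈1.5, Tenant R 17/25≈0.68, Tenant E 9/18≈0.5.
Tenant T: take in full, 3 m² for value 47 → 112 left.
Tenant Z: take in full, 14 m² for value 48 → 98 left.
All 21 m² of Tenant X fit (value 49) → 77 remain.
All 26 m² of Tenant A fit (value 54) → 51 remain.
Tenant C: take in full, 26 m² for value 39 → 25 left.
Take all of Tenant R (25 m², value 17) → 0 m² left.
Total value = 254.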